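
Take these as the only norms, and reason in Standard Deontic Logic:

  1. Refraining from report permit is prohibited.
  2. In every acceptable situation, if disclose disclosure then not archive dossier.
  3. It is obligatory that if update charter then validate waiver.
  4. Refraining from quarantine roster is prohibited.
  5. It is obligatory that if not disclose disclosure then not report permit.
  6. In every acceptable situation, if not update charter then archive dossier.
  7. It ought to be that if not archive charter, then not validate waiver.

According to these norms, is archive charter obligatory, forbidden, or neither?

F(¬report_permit) at premise 1 means O(report_permit).
Premise 5, O(¬disclose_disclosure → ¬report_permit), contraposes to O(report_permit → disclose_disclosure); with O(report_permit) we get O(disclose_disclosure).
Premise 2 is O(disclose_disclosure → ¬archive_dossier); since O(disclose_disclosure), deontic closure gives O(¬archive_dossier).
The contrapositive of premise 6 (O(¬update_charter → archive_dossier)) is O(¬archive_dossier → update_charter), and O(¬archive_dossier) is already established, so O(update_charter).
From O(update_charter) and premise 3, O(update_charter → validate_waiver), we obtain O(validate_waiver).
Premise 7, O(¬archive_charter → ¬validate_waiver), contraposes to O(validate_waiver → archive_charter); with O(validate_waiver) we get O(archive_charter).
Premise 4 does not contribute to this derivation.
Hence archive_charter is obligatory.

Obligatory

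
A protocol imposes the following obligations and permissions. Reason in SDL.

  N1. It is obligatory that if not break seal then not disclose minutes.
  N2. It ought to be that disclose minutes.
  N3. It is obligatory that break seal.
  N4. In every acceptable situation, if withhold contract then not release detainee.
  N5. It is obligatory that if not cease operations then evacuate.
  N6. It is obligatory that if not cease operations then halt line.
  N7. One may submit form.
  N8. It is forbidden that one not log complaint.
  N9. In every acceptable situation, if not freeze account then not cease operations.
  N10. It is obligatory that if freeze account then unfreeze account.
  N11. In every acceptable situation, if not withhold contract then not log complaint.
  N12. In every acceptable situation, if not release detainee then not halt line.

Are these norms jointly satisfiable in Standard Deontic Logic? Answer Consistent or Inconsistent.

Premise 1 is O(¬break_seal → ¬disclose_minutes), but O(¬break_seal) is not derivable from the premises, so it does not yield O(¬disclose_minutes).
So O(¬disclose_minutes) is not derivable, and the apparent clash with O(disclose_minutes) does not arise.
A world satisfying every obligation exists (e.g. break_seal=true, cease_operations=true, disclose_minutes=true, evacuate=false, freeze_account=true, halt_line=false, log_complaint=true, release_detainee=false, submit_form=false, unfreeze_account=true, withhold_contract=true); no atom is both obligatory and forbidden, so the set is consistent.

Consistent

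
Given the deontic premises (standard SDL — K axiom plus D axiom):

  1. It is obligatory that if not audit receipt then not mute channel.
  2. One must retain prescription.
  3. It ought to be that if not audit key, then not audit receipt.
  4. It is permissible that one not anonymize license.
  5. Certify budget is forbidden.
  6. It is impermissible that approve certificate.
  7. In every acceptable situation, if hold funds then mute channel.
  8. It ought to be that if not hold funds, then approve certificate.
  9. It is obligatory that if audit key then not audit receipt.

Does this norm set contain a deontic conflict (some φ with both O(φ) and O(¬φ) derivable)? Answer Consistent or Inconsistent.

Premises 9 and 3 cover both cases: O(audit_key → ¬audit_receipt) and O(¬audit_key → ¬audit_receipt). Since audit_key ∨ ¬audit_key is a tautology, O(¬audit_receipt) follows.
Premise 1 is O(¬audit_receipt → ¬mute_channel); since O(¬audit_receipt), deontic closure gives O(¬mute_channel).
Premise 7, O(hold_funds → mute_channel), contraposes to O(¬mute_channel → ¬hold_funds); with O(¬mute_channel) we get O(¬hold_funds).
Applying K to premise 8 (O(¬hold_funds → approve_certificate)) and O(¬hold_funds) yields O(approve_certificate).
Yet premise 6 is F(approve_certificate), i.e. O(¬approve_certificate).
We now have both O(approve_certificate) and O(¬approve_certificate) — approve_certificate is simultaneously obligatory and forbidden, violating the D-axiom.

Inconsistent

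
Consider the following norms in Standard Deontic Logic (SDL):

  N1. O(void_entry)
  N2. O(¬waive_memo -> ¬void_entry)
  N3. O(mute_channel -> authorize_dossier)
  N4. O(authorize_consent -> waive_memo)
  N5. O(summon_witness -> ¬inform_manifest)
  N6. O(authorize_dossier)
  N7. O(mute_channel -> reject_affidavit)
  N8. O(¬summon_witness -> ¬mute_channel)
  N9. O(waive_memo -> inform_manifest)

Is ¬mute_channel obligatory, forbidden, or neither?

Obligatory

From premise 1 we have O(void_entry).
The contrapositive of premise 2 (O(¬waive_memo -> ¬void_entry)) is O(void_entry -> waive_memo), and O(void_entry) is already established, so O(waive_memo).
From O(waive_memo) and premise 9, O(waive_memo -> inform_manifest), we obtain O(inform_manifest).
The contrapositive of premise 5 (O(summon_witness -> ¬inform_manifest)) is O(inform_manifest -> ¬summon_witness), and O(inform_manifest) is already established, so O(¬summon_witness).
Applying K to premise 8 (O(¬summon_witness -> ¬mute_channel)) and O(¬summon_witness) yields O(¬mute_channel).
Premises 3, 4, 6, 7 do not contribute to this derivation.
Hence ¬mute_channel is obligatory.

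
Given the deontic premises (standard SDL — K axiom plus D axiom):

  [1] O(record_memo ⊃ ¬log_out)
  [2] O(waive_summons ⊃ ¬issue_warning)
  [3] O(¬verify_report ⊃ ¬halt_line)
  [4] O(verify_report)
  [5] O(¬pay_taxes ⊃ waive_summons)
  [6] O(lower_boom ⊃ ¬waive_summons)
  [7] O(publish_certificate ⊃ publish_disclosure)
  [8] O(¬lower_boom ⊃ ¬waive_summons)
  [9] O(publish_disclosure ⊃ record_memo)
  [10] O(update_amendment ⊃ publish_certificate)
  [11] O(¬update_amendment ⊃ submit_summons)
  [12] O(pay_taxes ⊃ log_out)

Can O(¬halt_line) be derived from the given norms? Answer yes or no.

Premise 3 is O(¬verify_report ⊃ ¬halt_line), but O(¬verify_report) is not derivable from the premises, so it does not yield O(¬halt_line).
No other premise forces O(¬halt_line). An ideal world satisfying every premise can still have ¬halt_line false, so O(¬halt_line) is not derivable.

No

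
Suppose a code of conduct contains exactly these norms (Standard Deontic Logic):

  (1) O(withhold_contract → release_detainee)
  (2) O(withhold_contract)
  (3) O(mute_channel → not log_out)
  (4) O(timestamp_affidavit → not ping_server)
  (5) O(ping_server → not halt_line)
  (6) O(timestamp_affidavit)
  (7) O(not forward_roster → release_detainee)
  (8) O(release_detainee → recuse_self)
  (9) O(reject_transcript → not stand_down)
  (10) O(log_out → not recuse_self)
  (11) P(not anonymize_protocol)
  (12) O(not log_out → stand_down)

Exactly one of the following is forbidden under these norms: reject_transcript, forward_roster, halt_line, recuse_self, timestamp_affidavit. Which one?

Premise 2 states O(withhold_contract) outright.
Premise 1 is O(withhold_contract → release_detainee); since O(withhold_contract), deontic closure gives O(release_detainee).
Applying K to premise 8 (O(release_detainee → recuse_self)) and O(release_detainee) yields O(recuse_self).
Premise 10 is O(log_out → not recuse_self); contrapositively O(recuse_self → not log_out). Since O(recuse_self) holds, K gives O(not log_out).
From O(not log_out) and premise 12, O(not log_out → stand_down), we obtain O(stand_down).
The contrapositive of premise 9 (O(reject_transcript → not stand_down)) is O(stand_down → not reject_transcript), and O(stand_down) is already established, so O(not reject_transcript).
So O(not reject_transcript) holds, i.e. reject_transcript is forbidden. None of the other listed options is forbidden under the premises.

reject_transcript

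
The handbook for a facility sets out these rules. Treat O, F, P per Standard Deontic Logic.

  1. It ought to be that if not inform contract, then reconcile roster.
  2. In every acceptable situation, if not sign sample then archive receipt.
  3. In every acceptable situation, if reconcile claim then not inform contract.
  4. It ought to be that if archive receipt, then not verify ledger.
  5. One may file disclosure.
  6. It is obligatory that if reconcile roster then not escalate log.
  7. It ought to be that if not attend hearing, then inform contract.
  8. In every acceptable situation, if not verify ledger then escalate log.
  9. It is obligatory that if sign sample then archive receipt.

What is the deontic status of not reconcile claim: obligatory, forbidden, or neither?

Premises 2 and 9 cover both cases: O(¬sign_sample → archive_receipt) and O(sign_sample → archive_receipt). Since ¬sign_sample ∨ sign_sample is a tautology, O(archive_receipt) follows.
Applying K to premise 4 (O(archive_receipt → ¬verify_ledger)) and O(archive_receipt) yields O(¬verify_ledger).
From O(¬verify_ledger) and premise 8, O(¬verify_ledger → escalate_log), we obtain O(escalate_log).
The contrapositive of premise 6 (O(reconcile_roster → ¬escalate_log)) is O(escalate_log → ¬reconcile_roster), and O(escalate_log) is already established, so O(¬reconcile_roster).
The contrapositive of premise 1 (O(¬inform_contract → reconcile_roster)) is O(¬reconcile_roster → inform_contract), and O(¬reconcile_roster) is already established, so O(inform_contract).
The contrapositive of premise 3 (O(reconcile_claim → ¬inform_contract)) is O(inform_contract → ¬reconcile_claim), and O(inform_contract) is already established, so O(¬reconcile_claim).
Premises 5, 7 do not contribute to this derivation.
Hence ¬reconcile_claim is obligatory.

Obligatory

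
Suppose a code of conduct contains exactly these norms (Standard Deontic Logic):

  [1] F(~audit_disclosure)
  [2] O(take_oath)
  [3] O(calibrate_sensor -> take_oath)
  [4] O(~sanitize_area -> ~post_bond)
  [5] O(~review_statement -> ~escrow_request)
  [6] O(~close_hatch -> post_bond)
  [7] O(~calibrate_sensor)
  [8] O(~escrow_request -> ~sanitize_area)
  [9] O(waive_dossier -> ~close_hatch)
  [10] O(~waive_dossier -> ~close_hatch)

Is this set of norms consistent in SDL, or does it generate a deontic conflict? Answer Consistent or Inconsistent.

Consistent

Premise 3 is O(calibrate_sensor -> take_oath); even if O(take_oath) held, inferring O(calibrate_sensor) would be affirming the consequent — invalid.
So O(calibrate_sensor) is not derivable, and the apparent clash with O(~calibrate_sensor) does not arise.
A world satisfying every obligation exists (e.g. audit_disclosure=true, calibrate_sensor=false, close_hatch=false, escrow_request=true, post_bond=true, review_statement=true, sanitize_area=true, take_oath=true, waive_dossier=false); no atom is both obligatory and forbidden, so the set is consistent.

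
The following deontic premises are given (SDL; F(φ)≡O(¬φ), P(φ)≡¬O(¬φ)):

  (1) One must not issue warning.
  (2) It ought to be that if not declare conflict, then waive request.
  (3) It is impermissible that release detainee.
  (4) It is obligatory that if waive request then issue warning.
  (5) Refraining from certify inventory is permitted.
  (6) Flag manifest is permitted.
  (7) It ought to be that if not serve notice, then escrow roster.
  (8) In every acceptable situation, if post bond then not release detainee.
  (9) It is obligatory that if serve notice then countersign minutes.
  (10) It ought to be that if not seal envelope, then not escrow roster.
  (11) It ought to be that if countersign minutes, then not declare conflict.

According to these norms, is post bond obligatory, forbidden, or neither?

Premise 8 is O(post_bond → ¬release_detainee); even if O(¬release_detainee) held, inferring O(post_bond) would be affirming the consequent — invalid.
No premise or chain of K-axiom applications forces O(post_bond), and none forces O(¬post_bond). So post_bond is neither obligatory nor forbidden under these norms.

Neither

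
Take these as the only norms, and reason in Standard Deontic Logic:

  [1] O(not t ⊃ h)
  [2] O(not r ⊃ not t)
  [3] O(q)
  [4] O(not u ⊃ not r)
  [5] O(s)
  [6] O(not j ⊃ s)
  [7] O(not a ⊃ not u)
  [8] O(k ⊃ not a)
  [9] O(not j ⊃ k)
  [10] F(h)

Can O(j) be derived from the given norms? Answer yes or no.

Yes

F(h) at premise 10 means O(not h).
Premise 1, O(not t ⊃ h), contraposes to O(not h ⊃ t); with O(not h) we get O(t).
Premise 2, O(not r ⊃ not t), contraposes to O(t ⊃ r); with O(t) we get O(r).
The contrapositive of premise 4 (O(not u ⊃ not r)) is O(r ⊃ u), and O(r) is already established, so O(u).
Premise 7, O(not a ⊃ not u), contraposes to O(u ⊃ a); with O(u) we get O(a).
The contrapositive of premise 8 (O(k ⊃ not a)) is O(a ⊃ not k), and O(a) is already established, so O(not k).
The contrapositive of premise 9 (O(not j ⊃ k)) is O(not k ⊃ j), and O(not k) is already established, so O(j).
Premises 3, 5, 6 do not contribute to this derivation.
So O(j) follows.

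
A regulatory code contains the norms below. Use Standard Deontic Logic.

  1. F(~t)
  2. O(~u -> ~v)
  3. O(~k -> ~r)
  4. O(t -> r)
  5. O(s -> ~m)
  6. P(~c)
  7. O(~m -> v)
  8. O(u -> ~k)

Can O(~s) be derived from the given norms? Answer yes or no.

Premise 1 is F(~t), i.e. O(t).
With premise 4, O(t -> r), the K-axiom yields O(r).
The contrapositive of premise 3 (O(~k -> ~r)) is O(r -> k), and O(r) is already established, so O(k).
Premise 8, O(u -> ~k), contraposes to O(k -> ~u); with O(k) we get O(~u).
Applying K to premise 2 (O(~u -> ~v)) and O(~u) yields O(~v).
The contrapositive of premise 7 (O(~m -> v)) is O(~v -> m), and O(~v) is already established, so O(m).
Premise 5, O(s -> ~m), contraposes to O(m -> ~s); with O(m) we get O(~s).
Premise 6 does not contribute to this derivation.
So O(~s) follows.

Yes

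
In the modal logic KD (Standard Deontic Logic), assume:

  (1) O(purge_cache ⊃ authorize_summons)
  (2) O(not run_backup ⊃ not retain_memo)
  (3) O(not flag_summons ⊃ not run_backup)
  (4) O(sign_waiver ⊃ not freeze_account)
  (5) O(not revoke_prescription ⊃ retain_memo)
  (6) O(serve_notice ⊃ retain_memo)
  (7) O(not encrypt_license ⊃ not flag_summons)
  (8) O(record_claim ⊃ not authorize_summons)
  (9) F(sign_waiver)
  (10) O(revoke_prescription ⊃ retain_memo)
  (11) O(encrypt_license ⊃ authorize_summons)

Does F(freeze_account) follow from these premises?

Premise 4 is O(sign_waiver ⊃ not freeze_account), but O(sign_waiver) is not derivable from the premises, so it does not yield O(not freeze_account).
No other premise forces O(not freeze_account). An ideal world satisfying every premise can still have freeze_account true, so F(freeze_account) is not derivable.

No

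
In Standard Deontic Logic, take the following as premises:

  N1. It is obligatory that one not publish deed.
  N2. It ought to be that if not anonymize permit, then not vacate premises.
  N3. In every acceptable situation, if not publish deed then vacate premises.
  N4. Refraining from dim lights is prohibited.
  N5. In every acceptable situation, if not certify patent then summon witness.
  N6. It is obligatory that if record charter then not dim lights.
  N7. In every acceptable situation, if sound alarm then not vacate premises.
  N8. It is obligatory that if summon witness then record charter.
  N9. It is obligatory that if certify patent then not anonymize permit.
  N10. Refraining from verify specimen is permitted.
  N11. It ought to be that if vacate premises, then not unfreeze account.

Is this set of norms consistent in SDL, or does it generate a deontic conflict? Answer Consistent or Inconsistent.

Inconsistent

F(¬dim_lights) at premise 4 means O(dim_lights).
The contrapositive of premise 6 (O(record_charter → ¬dim_lights)) is O(dim_lights → ¬record_charter), and O(dim_lights) is already established, so O(¬record_charter).
Premise 8, O(summon_witness → record_charter), contraposes to O(¬record_charter → ¬summon_witness); with O(¬record_charter) we get O(¬summon_witness).
Premise 5 is O(¬certify_patent → summon_witness); contrapositively O(¬summon_witness → certify_patent). Since O(¬summon_witness) holds, K gives O(certify_patent).
From O(certify_patent) and premise 9, O(certify_patent → ¬anonymize_permit), we obtain O(¬anonymize_permit).
Premise 2 is O(¬anonymize_permit → ¬vacate_premises); since O(¬anonymize_permit), deontic closure gives O(¬vacate_premises).
Premise 3 is O(¬publish_deed → vacate_premises); contrapositively O(¬vacate_premises → publish_deed). Since O(¬vacate_premises) holds, K gives O(publish_deed).
Yet premise 1 states O(¬publish_deed).
We now have both O(publish_deed) and O(¬publish_deed) — publish_deed is simultaneously obligatory and forbidden, violating the D-axiom.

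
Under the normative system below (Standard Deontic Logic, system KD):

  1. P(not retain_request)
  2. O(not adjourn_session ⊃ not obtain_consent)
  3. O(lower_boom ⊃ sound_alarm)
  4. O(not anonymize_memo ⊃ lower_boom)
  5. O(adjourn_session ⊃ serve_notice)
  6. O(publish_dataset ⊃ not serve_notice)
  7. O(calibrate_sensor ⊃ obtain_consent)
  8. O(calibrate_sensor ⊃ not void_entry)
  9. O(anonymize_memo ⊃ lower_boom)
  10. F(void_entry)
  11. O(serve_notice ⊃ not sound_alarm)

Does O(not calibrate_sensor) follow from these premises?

Yes

By case analysis on not anonymize_memo: premise 4 gives O(not anonymize_memo ⊃ lower_boom) and premise 9 gives O(anonymize_memo ⊃ lower_boom), so O(lower_boom) either way.
Premise 3 is O(lower_boom ⊃ sound_alarm); since O(lower_boom), deontic closure gives O(sound_alarm).
Premise 11 is O(serve_notice ⊃ not sound_alarm); contrapositively O(sound_alarm ⊃ not serve_notice). Since O(sound_alarm) holds, K gives O(not serve_notice).
Premise 5, O(adjourn_session ⊃ serve_notice), contraposes to O(not serve_notice ⊃ not adjourn_session); with O(not serve_notice) we get O(not adjourn_session).
With premise 2, O(not adjourn_session ⊃ not obtain_consent), the K-axiom yields O(not obtain_consent).
Premise 7 is O(calibrate_sensor ⊃ obtain_consent); contrapositively O(not obtain_consent ⊃ not calibrate_sensor). Since O(not obtain_consent) holds, K gives O(not calibrate_sensor).
Premises 1, 6, 8, 10 do not contribute to this derivation.
So O(not calibrate_sensor) follows.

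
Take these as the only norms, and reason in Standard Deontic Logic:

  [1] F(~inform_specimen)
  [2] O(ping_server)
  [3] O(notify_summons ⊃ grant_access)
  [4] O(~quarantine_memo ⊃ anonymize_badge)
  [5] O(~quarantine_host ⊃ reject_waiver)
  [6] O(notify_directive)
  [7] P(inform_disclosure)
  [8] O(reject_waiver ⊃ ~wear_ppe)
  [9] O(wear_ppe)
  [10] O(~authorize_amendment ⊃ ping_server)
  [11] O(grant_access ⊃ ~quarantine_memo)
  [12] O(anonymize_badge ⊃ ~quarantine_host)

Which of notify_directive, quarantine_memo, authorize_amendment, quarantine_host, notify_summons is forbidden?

Premise 9 gives O(wear_ppe).
The contrapositive of premise 8 (O(reject_waiver ⊃ ~wear_ppe)) is O(wear_ppe ⊃ ~reject_waiver), and O(wear_ppe) is already established, so O(~reject_waiver).
The contrapositive of premise 5 (O(~quarantine_host ⊃ reject_waiver)) is O(~reject_waiver ⊃ quarantine_host), and O(~reject_waiver) is already established, so O(quarantine_host).
The contrapositive of premise 12 (O(anonymize_badge ⊃ ~quarantine_host)) is O(quarantine_host ⊃ ~anonymize_badge), and O(quarantine_host) is already established, so O(~anonymize_badge).
The contrapositive of premise 4 (O(~quarantine_memo ⊃ anonymize_badge)) is O(~anonymize_badge ⊃ quarantine_memo), and O(~anonymize_badge) is already established, so O(quarantine_memo).
The contrapositive of premise 11 (O(grant_access ⊃ ~quarantine_memo)) is O(quarantine_memo ⊃ ~grant_access), and O(quarantine_memo) is already established, so O(~grant_access).
Premise 3, O(notify_summons ⊃ grant_access), contraposes to O(~grant_access ⊃ ~notify_summons); with O(~grant_access) we get O(~notify_summons).
So O(~notify_summons) holds, i.e. notify_summons is forbidden. None of the other listed options is forbidden under the premises.

notify_summons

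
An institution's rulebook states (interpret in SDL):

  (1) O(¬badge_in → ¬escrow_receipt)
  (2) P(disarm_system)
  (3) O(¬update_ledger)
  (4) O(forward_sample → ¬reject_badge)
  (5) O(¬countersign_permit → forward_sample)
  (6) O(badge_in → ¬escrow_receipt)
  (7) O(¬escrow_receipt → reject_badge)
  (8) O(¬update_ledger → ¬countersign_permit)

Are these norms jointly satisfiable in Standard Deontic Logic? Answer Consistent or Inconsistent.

By case analysis on ¬badge_in: premise 1 gives O(¬badge_in → ¬escrow_receipt) and premise 6 gives O(badge_in → ¬escrow_receipt), so O(¬escrow_receipt) either way.
From O(¬escrow_receipt) and premise 7, O(¬escrow_receipt → reject_badge), we obtain O(reject_badge).
Premise 4 is O(forward_sample → ¬reject_badge); contrapositively O(reject_badge → ¬forward_sample). Since O(reject_badge) holds, K gives O(¬forward_sample).
Premise 5, O(¬countersign_permit → forward_sample), contraposes to O(¬forward_sample → countersign_permit); with O(¬forward_sample) we get O(countersign_permit).
Premise 8, O(¬update_ledger → ¬countersign_permit), contraposes to O(countersign_permit → update_ledger); with O(countersign_permit) we get O(update_ledger).
Yet premise 3 states O(¬update_ledger).
We now have both O(update_ledger) and O(¬update_ledger) — update_ledger is simultaneously obligatory and forbidden, violating the D-axiom.

Inconsistent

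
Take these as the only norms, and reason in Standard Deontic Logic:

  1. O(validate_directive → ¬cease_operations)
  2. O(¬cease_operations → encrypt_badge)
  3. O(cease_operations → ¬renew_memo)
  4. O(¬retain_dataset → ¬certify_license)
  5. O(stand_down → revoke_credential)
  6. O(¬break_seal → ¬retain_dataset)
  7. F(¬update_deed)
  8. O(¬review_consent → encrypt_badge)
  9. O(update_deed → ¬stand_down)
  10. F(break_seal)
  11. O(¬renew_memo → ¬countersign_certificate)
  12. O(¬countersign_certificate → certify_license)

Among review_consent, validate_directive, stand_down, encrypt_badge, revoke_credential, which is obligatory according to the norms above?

encrypt_badge

Premise 10 is F(break_seal), i.e. O(¬break_seal).
Applying K to premise 6 (O(¬break_seal → ¬retain_dataset)) and O(¬break_seal) yields O(¬retain_dataset).
Applying K to premise 4 (O(¬retain_dataset → ¬certify_license)) and O(¬retain_dataset) yields O(¬certify_license).
The contrapositive of premise 12 (O(¬countersign_certificate → certify_license)) is O(¬certify_license → countersign_certificate), and O(¬certify_license) is already established, so O(countersign_certificate).
Premise 11, O(¬renew_memo → ¬countersign_certificate), contraposes to O(countersign_certificate → renew_memo); with O(countersign_certificate) we get O(renew_memo).
The contrapositive of premise 3 (O(cease_operations → ¬renew_memo)) is O(renew_memo → ¬cease_operations), and O(renew_memo) is already established, so O(¬cease_operations).
Premise 2 is O(¬cease_operations → encrypt_badge); since O(¬cease_operations), deontic closure gives O(encrypt_badge).
So O(encrypt_badge) holds — encrypt_badge is obligatory. None of the other listed options is made obligatory by any chain of premises.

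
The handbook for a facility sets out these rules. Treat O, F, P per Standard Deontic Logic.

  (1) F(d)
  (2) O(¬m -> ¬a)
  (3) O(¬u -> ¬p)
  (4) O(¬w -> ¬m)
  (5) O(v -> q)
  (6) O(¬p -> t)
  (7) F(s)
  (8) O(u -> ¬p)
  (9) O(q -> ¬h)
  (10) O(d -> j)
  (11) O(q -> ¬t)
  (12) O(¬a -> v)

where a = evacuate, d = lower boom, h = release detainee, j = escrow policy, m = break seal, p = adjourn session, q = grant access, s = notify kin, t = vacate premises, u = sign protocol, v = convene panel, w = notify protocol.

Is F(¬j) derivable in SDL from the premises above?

Premise 10 is O(d -> j), but O(d) is not derivable from the premises, so it does not yield O(j).
No other premise forces O(j). An ideal world satisfying every premise can still have ¬j true, so F(¬j) is not derivable.

No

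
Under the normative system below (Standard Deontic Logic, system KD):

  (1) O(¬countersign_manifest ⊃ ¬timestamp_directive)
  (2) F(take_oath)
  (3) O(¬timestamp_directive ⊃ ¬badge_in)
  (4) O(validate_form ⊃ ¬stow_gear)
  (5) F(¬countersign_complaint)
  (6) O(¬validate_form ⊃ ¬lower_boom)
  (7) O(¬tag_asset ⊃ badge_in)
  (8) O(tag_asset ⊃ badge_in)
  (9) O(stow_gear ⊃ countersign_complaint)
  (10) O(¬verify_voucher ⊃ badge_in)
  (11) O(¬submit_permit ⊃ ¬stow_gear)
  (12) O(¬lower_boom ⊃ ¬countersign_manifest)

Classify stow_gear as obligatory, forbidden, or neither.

Forbidden

Premises 8 and 7 cover both cases: O(tag_asset ⊃ badge_in) and O(¬tag_asset ⊃ badge_in). Since tag_asset ∨ ¬tag_asset is a tautology, O(badge_in) follows.
Premise 3, O(¬timestamp_directive ⊃ ¬badge_in), contraposes to O(badge_in ⊃ timestamp_directive); with O(badge_in) we get O(timestamp_directive).
Premise 1 is O(¬countersign_manifest ⊃ ¬timestamp_directive); contrapositively O(timestamp_directive ⊃ countersign_manifest). Since O(timestamp_directive) holds, K gives O(countersign_manifest).
Premise 12, O(¬lower_boom ⊃ ¬countersign_manifest), contraposes to O(countersign_manifest ⊃ lower_boom); with O(countersign_manifest) we get O(lower_boom).
Premise 6, O(¬validate_form ⊃ ¬lower_boom), contraposes to O(lower_boom ⊃ validate_form); with O(lower_boom) we get O(validate_form).
Premise 4 is O(validate_form ⊃ ¬stow_gear); since O(validate_form), deontic closure gives O(¬stow_gear).
Premises 2, 5, 9, 10, 11 do not contribute to this derivation.
Thus O(¬stow_gear), which is F(stow_gear): stow_gear is forbidden.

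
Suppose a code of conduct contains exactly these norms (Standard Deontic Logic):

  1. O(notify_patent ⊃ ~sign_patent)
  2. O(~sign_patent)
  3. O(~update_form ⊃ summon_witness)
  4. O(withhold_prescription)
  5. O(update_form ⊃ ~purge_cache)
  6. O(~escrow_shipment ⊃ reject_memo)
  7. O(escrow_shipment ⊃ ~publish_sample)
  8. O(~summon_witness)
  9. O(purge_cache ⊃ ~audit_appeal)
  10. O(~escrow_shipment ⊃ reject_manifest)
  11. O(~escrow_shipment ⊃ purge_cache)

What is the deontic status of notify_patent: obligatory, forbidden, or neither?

Neither

Premise 1 is O(notify_patent ⊃ ~sign_patent); even if O(~sign_patent) held, inferring O(notify_patent) would be affirming the consequent — invalid.
No premise or chain of K-axiom applications forces O(notify_patent), and none forces O(~notify_patent). So notify_patent is neither obligatory nor forbidden under these norms.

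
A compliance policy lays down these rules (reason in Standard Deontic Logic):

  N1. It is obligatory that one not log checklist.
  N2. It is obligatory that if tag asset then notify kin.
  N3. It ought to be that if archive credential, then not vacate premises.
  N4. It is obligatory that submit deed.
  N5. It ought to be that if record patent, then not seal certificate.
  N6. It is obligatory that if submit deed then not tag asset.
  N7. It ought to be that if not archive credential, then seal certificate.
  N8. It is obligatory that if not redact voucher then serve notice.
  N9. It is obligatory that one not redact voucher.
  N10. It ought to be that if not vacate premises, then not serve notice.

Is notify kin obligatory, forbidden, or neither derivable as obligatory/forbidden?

Neither

Premise 2 is O(tag_asset → notify_kin), but O(tag_asset) is not derivable from the premises, so it does not yield O(notify_kin).
No premise or chain of K-axiom applications forces O(notify_kin), and none forces O(¬notify_kin). So notify_kin is neither obligatory nor forbidden under these norms.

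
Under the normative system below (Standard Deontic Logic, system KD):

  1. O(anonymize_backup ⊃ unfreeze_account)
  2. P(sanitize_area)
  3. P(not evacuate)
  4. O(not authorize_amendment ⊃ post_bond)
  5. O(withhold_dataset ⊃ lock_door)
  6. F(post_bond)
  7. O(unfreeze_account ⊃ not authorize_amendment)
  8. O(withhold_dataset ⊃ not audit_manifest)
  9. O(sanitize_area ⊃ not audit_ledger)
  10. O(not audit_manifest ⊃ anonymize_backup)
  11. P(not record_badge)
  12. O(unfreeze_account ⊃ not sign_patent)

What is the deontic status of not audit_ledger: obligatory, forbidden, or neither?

Premise 9 is O(sanitize_area ⊃ not audit_ledger), but O(sanitize_area) is not derivable from the premises (the permission P(sanitize_area) asserts only not O(not sanitize_area), not O(sanitize_area)), so it does not yield O(not audit_ledger).
No premise or chain of K-axiom applications forces O(not audit_ledger), and none forces O(audit_ledger). So not audit_ledger is neither obligatory nor forbidden under these norms.

Neither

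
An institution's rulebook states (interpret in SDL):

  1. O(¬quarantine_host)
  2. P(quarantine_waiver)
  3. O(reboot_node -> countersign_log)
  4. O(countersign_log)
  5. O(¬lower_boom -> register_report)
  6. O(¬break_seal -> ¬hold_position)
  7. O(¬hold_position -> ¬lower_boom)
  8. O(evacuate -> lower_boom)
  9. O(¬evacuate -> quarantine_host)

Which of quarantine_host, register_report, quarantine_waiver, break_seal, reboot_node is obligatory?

Premise 1 states O(¬quarantine_host) outright.
Premise 9 is O(¬evacuate -> quarantine_host); contrapositively O(¬quarantine_host -> evacuate). Since O(¬quarantine_host) holds, K gives O(evacuate).
Premise 8 is O(evacuate -> lower_boom); since O(evacuate), deontic closure gives O(lower_boom).
Premise 7, O(¬hold_position -> ¬lower_boom), contraposes to O(lower_boom -> hold_position); with O(lower_boom) we get O(hold_position).
Premise 6, O(¬break_seal -> ¬hold_position), contraposes to O(hold_position -> break_seal); with O(hold_position) we get O(break_seal).
So O(break_seal) holds — break_seal is obligatory. None of the other listed options is made obligatory by any chain of premises.

break_seal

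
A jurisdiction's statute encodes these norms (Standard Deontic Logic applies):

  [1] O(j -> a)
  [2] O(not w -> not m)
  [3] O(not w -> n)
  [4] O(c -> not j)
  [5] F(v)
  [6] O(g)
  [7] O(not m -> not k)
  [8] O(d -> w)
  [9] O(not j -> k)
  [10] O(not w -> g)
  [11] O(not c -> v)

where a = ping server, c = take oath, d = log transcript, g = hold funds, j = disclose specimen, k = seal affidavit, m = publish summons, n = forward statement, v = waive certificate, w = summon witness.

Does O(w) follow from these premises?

Yes

Premise 5, F(v), is equivalent to O(not v).
The contrapositive of premise 11 (O(not c -> v)) is O(not v -> c), and O(not v) is already established, so O(c).
With premise 4, O(c -> not j), the K-axiom yields O(not j).
Premise 9 is O(not j -> k); since O(not j), deontic closure gives O(k).
The contrapositive of premise 7 (O(not m -> not k)) is O(k -> m), and O(k) is already established, so O(m).
Premise 2 is O(not w -> not m); contrapositively O(m -> w). Since O(m) holds, K gives O(w).
Premises 1, 3, 6, 8, 10 do not contribute to this derivation.
So O(w) follows.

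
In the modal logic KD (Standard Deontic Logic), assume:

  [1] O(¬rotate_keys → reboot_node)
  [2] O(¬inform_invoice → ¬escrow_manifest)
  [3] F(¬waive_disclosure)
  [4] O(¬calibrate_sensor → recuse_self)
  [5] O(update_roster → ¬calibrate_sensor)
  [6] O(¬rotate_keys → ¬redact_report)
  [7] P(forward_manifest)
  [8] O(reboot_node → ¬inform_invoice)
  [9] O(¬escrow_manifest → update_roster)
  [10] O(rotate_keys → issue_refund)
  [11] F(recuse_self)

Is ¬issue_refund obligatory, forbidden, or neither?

Forbidden

Premise 11, F(recuse_self), is equivalent to O(¬recuse_self).
The contrapositive of premise 4 (O(¬calibrate_sensor → recuse_self)) is O(¬recuse_self → calibrate_sensor), and O(¬recuse_self) is already established, so O(calibrate_sensor).
Premise 5, O(update_roster → ¬calibrate_sensor), contraposes to O(calibrate_sensor → ¬update_roster); with O(calibrate_sensor) we get O(¬update_roster).
Premise 9, O(¬escrow_manifest → update_roster), contraposes to O(¬update_roster → escrow_manifest); with O(¬update_roster) we get O(escrow_manifest).
The contrapositive of premise 2 (O(¬inform_invoice → ¬escrow_manifest)) is O(escrow_manifest → inform_invoice), and O(escrow_manifest) is already established, so O(inform_invoice).
The contrapositive of premise 8 (O(reboot_node → ¬inform_invoice)) is O(inform_invoice → ¬reboot_node), and O(inform_invoice) is already established, so O(¬reboot_node).
Premise 1 is O(¬rotate_keys → reboot_node); contrapositively O(¬reboot_node → rotate_keys). Since O(¬reboot_node) holds, K gives O(rotate_keys).
From O(rotate_keys) and premise 10, O(rotate_keys → issue_refund), we obtain O(issue_refund).
Premises 3, 6, 7 do not contribute to this derivation.
Thus O(issue_refund), which is F(¬issue_refund): ¬issue_refund is forbidden.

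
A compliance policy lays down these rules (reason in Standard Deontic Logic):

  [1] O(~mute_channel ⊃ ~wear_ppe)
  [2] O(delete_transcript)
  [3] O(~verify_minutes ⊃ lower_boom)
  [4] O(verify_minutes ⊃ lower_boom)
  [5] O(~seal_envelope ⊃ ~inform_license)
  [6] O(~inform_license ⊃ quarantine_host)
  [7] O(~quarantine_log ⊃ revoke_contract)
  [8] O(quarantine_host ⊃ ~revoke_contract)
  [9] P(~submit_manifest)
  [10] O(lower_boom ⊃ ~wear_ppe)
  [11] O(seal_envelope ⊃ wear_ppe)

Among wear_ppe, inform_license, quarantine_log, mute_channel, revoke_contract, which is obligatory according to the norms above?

quarantine_log

By case analysis on verify_minutes: premise 4 gives O(verify_minutes ⊃ lower_boom) and premise 3 gives O(~verify_minutes ⊃ lower_boom), so O(lower_boom) either way.
Premise 10 is O(lower_boom ⊃ ~wear_ppe); since O(lower_boom), deontic closure gives O(~wear_ppe).
Premise 11 is O(seal_envelope ⊃ wear_ppe); contrapositively O(~wear_ppe ⊃ ~seal_envelope). Since O(~wear_ppe) holds, K gives O(~seal_envelope).
Premise 5 is O(~seal_envelope ⊃ ~inform_license); since O(~seal_envelope), deontic closure gives O(~inform_license).
Premise 6 is O(~inform_license ⊃ quarantine_host); since O(~inform_license), deontic closure gives O(quarantine_host).
Premise 8 is O(quarantine_host ⊃ ~revoke_contract); since O(quarantine_host), deontic closure gives O(~revoke_contract).
The contrapositive of premise 7 (O(~quarantine_log ⊃ revoke_contract)) is O(~revoke_contract ⊃ quarantine_log), and O(~revoke_contract) is already established, so O(quarantine_log).
So O(quarantine_log) holds — quarantine_log is obligatory. None of the other listed options is made obligatory by any chain of premises.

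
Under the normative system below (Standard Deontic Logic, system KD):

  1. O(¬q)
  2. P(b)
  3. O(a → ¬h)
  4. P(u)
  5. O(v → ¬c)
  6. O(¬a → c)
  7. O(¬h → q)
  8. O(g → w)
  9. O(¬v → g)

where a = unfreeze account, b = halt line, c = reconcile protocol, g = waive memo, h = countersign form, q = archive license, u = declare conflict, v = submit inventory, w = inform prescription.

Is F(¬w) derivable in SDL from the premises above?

Yes

From premise 1 we have O(¬q).
The contrapositive of premise 7 (O(¬h → q)) is O(¬q → h), and O(¬q) is already established, so O(h).
Premise 3 is O(a → ¬h); contrapositively O(h → ¬a). Since O(h) holds, K gives O(¬a).
From O(¬a) and premise 6, O(¬a → c), we obtain O(c).
Premise 5 is O(v → ¬c); contrapositively O(c → ¬v). Since O(c) holds, K gives O(¬v).
Applying K to premise 9 (O(¬v → g)) and O(¬v) yields O(g).
With premise 8, O(g → w), the K-axiom yields O(w).
Premises 2, 4 do not contribute to this derivation.
So O(w) holds, i.e. F(¬w). The claim follows.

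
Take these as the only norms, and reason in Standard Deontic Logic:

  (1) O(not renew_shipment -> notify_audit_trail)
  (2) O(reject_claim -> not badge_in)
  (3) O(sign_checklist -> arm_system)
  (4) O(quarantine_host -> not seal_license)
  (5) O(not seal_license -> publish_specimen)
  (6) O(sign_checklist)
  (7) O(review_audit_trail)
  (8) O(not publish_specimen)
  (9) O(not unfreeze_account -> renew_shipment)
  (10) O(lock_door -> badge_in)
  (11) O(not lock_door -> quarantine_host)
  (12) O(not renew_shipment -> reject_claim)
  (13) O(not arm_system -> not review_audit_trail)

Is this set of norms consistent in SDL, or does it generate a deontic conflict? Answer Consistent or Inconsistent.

Premise 13 is O(not arm_system -> not review_audit_trail), but O(not arm_system) is not derivable from the premises, so it does not yield O(not review_audit_trail).
So O(not review_audit_trail) is not derivable, and the apparent clash with O(review_audit_trail) does not arise.
A world satisfying every obligation exists (e.g. arm_system=true, badge_in=true, lock_door=true, notify_audit_trail=false, publish_specimen=false, quarantine_host=false, reject_claim=false, renew_shipment=true, review_audit_trail=true, seal_license=true, sign_checklist=true, unfreeze_account=false); no atom is both obligatory and forbidden, so the set is consistent.

Consistent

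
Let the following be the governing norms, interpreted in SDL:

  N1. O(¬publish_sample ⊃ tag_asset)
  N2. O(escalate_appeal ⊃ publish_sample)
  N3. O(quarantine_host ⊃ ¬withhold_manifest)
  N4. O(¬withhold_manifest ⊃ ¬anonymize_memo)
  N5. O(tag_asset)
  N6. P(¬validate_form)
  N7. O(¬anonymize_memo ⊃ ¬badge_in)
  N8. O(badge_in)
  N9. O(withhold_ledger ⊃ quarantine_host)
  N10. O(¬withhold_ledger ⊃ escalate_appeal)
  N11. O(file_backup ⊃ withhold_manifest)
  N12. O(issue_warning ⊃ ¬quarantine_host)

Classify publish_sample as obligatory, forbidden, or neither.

Premise 8 gives O(badge_in).
Premise 7, O(¬anonymize_memo ⊃ ¬badge_in), contraposes to O(badge_in ⊃ anonymize_memo); with O(badge_in) we get O(anonymize_memo).
Premise 4 is O(¬withhold_manifest ⊃ ¬anonymize_memo); contrapositively O(anonymize_memo ⊃ withhold_manifest). Since O(anonymize_memo) holds, K gives O(withhold_manifest).
The contrapositive of premise 3 (O(quarantine_host ⊃ ¬withhold_manifest)) is O(withhold_manifest ⊃ ¬quarantine_host), and O(withhold_manifest) is already established, so O(¬quarantine_host).
Premise 9 is O(withhold_ledger ⊃ quarantine_host); contrapositively O(¬quarantine_host ⊃ ¬withhold_ledger). Since O(¬quarantine_host) holds, K gives O(¬withhold_ledger).
From O(¬withhold_ledger) and premise 10, O(¬withhold_ledger ⊃ escalate_appeal), we obtain O(escalate_appeal).
Premise 2 is O(escalate_appeal ⊃ publish_sample); since O(escalate_appeal), deontic closure gives O(publish_sample).
Premises 1, 5, 6, 11, 12 do not contribute to this derivation.
Hence publish_sample is obligatory.

Obligatory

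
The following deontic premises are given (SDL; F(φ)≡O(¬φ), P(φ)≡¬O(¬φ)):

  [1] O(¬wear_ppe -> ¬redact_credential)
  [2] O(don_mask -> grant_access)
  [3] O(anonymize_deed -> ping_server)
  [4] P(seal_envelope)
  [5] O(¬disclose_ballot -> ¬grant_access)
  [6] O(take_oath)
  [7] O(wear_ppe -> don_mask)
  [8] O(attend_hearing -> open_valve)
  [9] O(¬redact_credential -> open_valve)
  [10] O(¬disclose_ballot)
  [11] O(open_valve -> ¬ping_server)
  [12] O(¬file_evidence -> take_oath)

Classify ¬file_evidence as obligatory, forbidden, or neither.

Neither

Premise 12 is O(¬file_evidence -> take_oath); even if O(take_oath) held, inferring O(¬file_evidence) would be affirming the consequent — invalid.
No premise or chain of K-axiom applications forces O(¬file_evidence), and none forces O(file_evidence). So ¬file_evidence is neither obligatory nor forbidden under these norms.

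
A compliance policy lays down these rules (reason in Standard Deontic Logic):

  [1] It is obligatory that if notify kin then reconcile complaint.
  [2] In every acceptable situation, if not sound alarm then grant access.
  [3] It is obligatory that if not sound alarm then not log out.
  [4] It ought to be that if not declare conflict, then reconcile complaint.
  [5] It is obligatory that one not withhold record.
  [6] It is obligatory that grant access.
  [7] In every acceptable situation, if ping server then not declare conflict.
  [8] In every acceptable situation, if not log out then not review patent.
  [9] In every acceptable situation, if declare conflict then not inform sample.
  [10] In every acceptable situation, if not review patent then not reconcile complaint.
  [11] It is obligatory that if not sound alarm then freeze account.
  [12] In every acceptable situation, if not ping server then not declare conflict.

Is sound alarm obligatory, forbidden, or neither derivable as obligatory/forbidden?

By case analysis on ping_server: premise 7 gives O(ping_server → ¬declare_conflict) and premise 12 gives O(¬ping_server → ¬declare_conflict), so O(¬declare_conflict) either way.
Premise 4 is O(¬declare_conflict → reconcile_complaint); since O(¬declare_conflict), deontic closure gives O(reconcile_complaint).
Premise 10 is O(¬review_patent → ¬reconcile_complaint); contrapositively O(reconcile_complaint → review_patent). Since O(reconcile_complaint) holds, K gives O(review_patent).
Premise 8 is O(¬log_out → ¬review_patent); contrapositively O(review_patent → log_out). Since O(review_patent) holds, K gives O(log_out).
Premise 3, O(¬sound_alarm → ¬log_out), contraposes to O(log_out → sound_alarm); with O(log_out) we get O(sound_alarm).
Premises 1, 2, 5, 6, 9, 11 do not contribute to this derivation.
Hence sound_alarm is obligatory.

Obligatory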